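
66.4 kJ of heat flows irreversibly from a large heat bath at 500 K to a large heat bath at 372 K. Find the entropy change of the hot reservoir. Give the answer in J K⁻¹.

The hot reservoir loses heat Q, so ΔS_hot = −Q/T_H = −66400/500 = -133 J/K.

ΔS_hot = -133 J/K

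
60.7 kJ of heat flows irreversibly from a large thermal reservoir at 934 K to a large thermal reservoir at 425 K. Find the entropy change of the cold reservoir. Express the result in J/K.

ΔS_cold = 143 J/K

The cold reservoir gains heat Q, so ΔS_cold = +Q/T_C = 60700/425 = 143 J/K.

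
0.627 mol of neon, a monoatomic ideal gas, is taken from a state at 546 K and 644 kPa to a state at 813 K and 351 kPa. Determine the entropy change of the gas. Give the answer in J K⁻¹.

ΔS = nC_p ln(T₂/T₁) − nR ln(P₂/P₁), with C_p = 5R/2 = 20.79 J mol⁻¹ K⁻¹ for a monoatomic ideal gas.
ΔS = 0.627 × [20.79 × ln(813/546) − 8.314 × ln(351/644)] = 8.35 J/K.

ΔS = 8.35 J/K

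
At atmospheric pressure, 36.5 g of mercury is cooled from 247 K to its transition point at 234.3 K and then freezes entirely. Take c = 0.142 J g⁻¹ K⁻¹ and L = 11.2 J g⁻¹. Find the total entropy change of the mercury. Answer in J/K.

ΔS = -2.02 J/K

Cooling step: ΔS₁ = m c ln(T_tr/T_i) = 36.5 × 0.142 × ln(234.3/247) = -0.2736 J/K.
Phase change: ΔS₂ = −mL/T_tr = −36.5 × 11.2 / 234.3 = -1.745 J/K.
ΔS_total = (-0.2736) + (-1.745) = -2.02 J/K.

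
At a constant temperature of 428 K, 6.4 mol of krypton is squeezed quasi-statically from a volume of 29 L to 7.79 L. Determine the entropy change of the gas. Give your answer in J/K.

For an isothermal ideal gas ΔS_gas = nR ln(V₂/V₁) = 6.4 × 8.314 × ln(7.79/29) = -69.9 J/K.

ΔS_gas = -69.9 J/K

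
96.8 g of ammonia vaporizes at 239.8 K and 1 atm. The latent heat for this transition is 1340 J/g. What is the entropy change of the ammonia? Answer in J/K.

Heat absorbed by the substance: Q = mL = 96.8 × 1340 = 129712 J.
At constant T, ΔS = Q_rev/T = 129712 / 239.8 = 541 J/K.

ΔS = 541 J/K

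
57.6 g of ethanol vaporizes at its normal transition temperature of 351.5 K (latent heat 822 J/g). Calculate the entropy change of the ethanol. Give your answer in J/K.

ΔS = 135 J/K

Heat absorbed by the substance: Q = mL = 57.6 × 822 = 47347.2 J.
At constant T, ΔS = Q_rev/T = 47347.2 / 351.5 = 135 J/K.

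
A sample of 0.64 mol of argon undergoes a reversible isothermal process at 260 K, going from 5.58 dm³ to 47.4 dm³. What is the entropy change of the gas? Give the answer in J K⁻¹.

For an isothermal ideal gas ΔS_gas = nR ln(V₂/V₁) = 0.64 × 8.314 × ln(47.4/5.58) = 11.4 J/K.

ΔS_gas = 11.4 J/K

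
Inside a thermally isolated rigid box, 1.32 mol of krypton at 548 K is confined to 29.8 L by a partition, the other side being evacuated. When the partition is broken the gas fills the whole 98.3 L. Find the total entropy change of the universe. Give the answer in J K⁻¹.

No heat is exchanged and no work is done, so the ideal-gas temperature stays constant.
Entropy is a state function; using a reversible isothermal path, ΔS_gas = nR ln(V₂/V₁) = 1.32 × 8.314 × ln(98.3/29.8) = 13.1 J/K.
The insulated surroundings exchange no heat, so ΔS_surr = 0 and ΔS_universe = ΔS_gas.

ΔS_universe = 13.1 J/K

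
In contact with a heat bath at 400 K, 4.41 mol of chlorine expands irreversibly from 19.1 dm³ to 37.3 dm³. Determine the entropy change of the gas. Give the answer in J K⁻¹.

ΔS_gas = 24.5 J/K

Entropy is a state function, so ΔS_gas depends only on the end states.
For an isothermal ideal gas ΔS_gas = nR ln(V₂/V₁) = 4.41 × 8.314 × ln(37.3/19.1) = 24.5 J/K.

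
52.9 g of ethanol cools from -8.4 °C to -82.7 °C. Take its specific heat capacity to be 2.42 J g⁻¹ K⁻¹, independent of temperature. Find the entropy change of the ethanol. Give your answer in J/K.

ΔS = -42.2 J/K

In kelvin: T₁ = 264.75 K, T₂ = 190.45 K. ΔS = ∫dQ_rev/T = m c ln(T₂/T₁) = 52.9 × 2.42 × ln(190.45/264.75) = -42.2 J/K.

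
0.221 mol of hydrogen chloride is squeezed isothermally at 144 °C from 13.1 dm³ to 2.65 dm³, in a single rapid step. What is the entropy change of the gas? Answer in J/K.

ΔS_gas = -2.94 J/K

Entropy is a state function, so ΔS_gas depends only on the end states.
For an isothermal ideal gas ΔS_gas = nR ln(V₂/V₁) = 0.221 × 8.314 × ln(2.65/13.1) = -2.94 J/K.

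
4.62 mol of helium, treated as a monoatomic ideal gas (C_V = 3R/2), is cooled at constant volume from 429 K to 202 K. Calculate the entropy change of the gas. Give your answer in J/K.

ΔS = -43.4 J/K

At constant volume, ΔS = nC_V ln(T₂/T₁) with C_V = 3R/2 = 12.47 J mol⁻¹ K⁻¹.
ΔS = 4.62 × 12.47 × ln(202/429) = -43.4 J/K.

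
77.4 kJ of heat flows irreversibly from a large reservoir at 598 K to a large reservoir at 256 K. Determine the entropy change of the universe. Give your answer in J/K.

ΔS_total = 173 J/K

ΔS_hot = −Q/T_H = −77400/598 = -129.4 J/K and ΔS_cold = +Q/T_C = 77400/256 = 302.3 J/K.
ΔS_total = -129.4 + 302.3 = 173 J/K, positive as the second law requires.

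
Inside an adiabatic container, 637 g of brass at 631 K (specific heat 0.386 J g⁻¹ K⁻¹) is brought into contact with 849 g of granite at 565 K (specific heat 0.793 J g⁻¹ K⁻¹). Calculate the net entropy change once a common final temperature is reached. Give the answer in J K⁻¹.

Energy balance: T_f = (m₁c₁T₁ + m₂c₂T₂)/(m₁c₁ + m₂c₂) = 582.66 K.
ΔS₁ = m₁c₁ ln(T_f/T₁) = 245.882 × ln(582.66/631) = -19.6 J/K.
ΔS₂ = m₂c₂ ln(T_f/T₂) = 673.257 × ln(582.66/565) = 20.72 J/K.
ΔS_total = -19.6 + 20.72 = 1.12 J/K.

ΔS_total = 1.12 J/K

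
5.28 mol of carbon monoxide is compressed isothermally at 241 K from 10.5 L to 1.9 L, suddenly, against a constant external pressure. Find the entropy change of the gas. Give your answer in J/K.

Entropy is a state function, so ΔS_gas depends only on the end states.
For an isothermal ideal gas ΔS_gas = nR ln(V₂/V₁) = 5.28 × 8.314 × ln(1.9/10.5) = -75 J/K.

ΔS_gas = -75 J/K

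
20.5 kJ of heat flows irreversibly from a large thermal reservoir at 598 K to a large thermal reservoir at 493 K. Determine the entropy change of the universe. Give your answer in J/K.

ΔS_hot = −Q/T_H = −20500/598 = -34.28 J/K and ΔS_cold = +Q/T_C = 20500/493 = 41.58 J/K.
ΔS_total = -34.28 + 41.58 = 7.3 J/K, positive as the second law requires.

ΔS_total = 7.3 J/K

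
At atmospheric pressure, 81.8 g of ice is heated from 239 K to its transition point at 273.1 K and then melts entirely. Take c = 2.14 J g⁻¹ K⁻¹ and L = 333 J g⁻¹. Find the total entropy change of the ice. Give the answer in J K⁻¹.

ΔS = 123 J/K

Warming step: ΔS₁ = m c ln(T_tr/T_i) = 81.8 × 2.14 × ln(273.1/239) = 23.35 J/K.
Phase change: ΔS₂ = +mL/T_tr = 81.8 × 333 / 273.1 = 99.74 J/K.
ΔS_total = (23.35) + (99.74) = 123 J/K.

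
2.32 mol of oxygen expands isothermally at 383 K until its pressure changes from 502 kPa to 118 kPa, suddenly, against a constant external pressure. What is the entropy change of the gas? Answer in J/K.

Entropy is a state function, so ΔS_gas depends only on the end states.
For an isothermal ideal gas ΔS_gas = nR ln(P₁/P₂) = 2.32 × 8.314 × ln(502/118) = 27.9 J/K.

ΔS_gas = 27.9 J/K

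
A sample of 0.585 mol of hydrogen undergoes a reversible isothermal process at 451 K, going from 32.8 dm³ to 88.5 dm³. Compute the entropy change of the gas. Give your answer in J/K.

For an isothermal ideal gas ΔS_gas = nR ln(V₂/V₁) = 0.585 × 8.314 × ln(88.5/32.8) = 4.83 J/K.

ΔS_gas = 4.83 J/K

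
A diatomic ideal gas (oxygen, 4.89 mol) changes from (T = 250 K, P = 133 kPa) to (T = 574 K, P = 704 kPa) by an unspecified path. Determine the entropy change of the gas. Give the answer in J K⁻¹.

ΔS = nC_p ln(T₂/T₁) − nR ln(P₂/P₁), with C_p = 7R/2 = 29.1 J mol⁻¹ K⁻¹ for a diatomic ideal gas.
ΔS = 4.89 × [29.1 × ln(574/250) − 8.314 × ln(704/133)] = 50.5 J/K.

ΔS = 50.5 J/K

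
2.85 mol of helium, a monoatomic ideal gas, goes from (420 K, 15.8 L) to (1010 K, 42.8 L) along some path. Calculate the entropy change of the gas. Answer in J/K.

ΔS = 54.8 J/K

Entropy is a state function: ΔS = nC_V ln(T₂/T₁) + nR ln(V₂/V₁), with C_V = 3R/2 = 12.47 J mol⁻¹ K⁻¹ for a monoatomic ideal gas.
ΔS = 2.85 × [12.47 × ln(1010/420) + 8.314 × ln(42.8/15.8)] = 54.8 J/K.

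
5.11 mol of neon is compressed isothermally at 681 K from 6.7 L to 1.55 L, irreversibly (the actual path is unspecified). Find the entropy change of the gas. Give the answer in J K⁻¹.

ΔS_gas = -62.2 J/K

Entropy is a state function, so ΔS_gas depends only on the end states.
For an isothermal ideal gas ΔS_gas = nR ln(V₂/V₁) = 5.11 × 8.314 × ln(1.55/6.7) = -62.2 J/K.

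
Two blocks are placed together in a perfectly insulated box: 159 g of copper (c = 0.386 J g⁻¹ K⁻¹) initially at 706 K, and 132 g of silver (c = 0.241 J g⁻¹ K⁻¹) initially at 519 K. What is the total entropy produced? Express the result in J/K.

ΔS_total = 0.957 J/K

Energy balance: T_f = (m₁c₁T₁ + m₂c₂T₂)/(m₁c₁ + m₂c₂) = 642.16 K.
ΔS₁ = m₁c₁ ln(T_f/T₁) = 61.374 × ln(642.16/706) = -5.817 J/K.
ΔS₂ = m₂c₂ ln(T_f/T₂) = 31.812 × ln(642.16/519) = 6.774 J/K.
ΔS_total = -5.817 + 6.774 = 0.957 J/K.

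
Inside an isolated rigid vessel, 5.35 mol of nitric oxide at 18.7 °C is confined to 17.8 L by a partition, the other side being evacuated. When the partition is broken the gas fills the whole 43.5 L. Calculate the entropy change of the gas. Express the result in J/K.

ΔS_gas = 39.7 J/K

No heat is exchanged and no work is done, so the ideal-gas temperature stays constant.
Entropy is a state function; using a reversible isothermal path, ΔS_gas = nR ln(V₂/V₁) = 5.35 × 8.314 × ln(43.5/17.8) = 39.7 J/K.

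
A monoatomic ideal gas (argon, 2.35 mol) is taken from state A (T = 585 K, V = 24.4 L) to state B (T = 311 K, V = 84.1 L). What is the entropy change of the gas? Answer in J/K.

ΔS = 5.66 J/K

Entropy is a state function: ΔS = nC_V ln(T₂/T₁) + nR ln(V₂/V₁), with C_V = 3R/2 = 12.47 J mol⁻¹ K⁻¹ for a monoatomic ideal gas.
ΔS = 2.35 × [12.47 × ln(311/585) + 8.314 × ln(84.1/24.4)] = 5.66 J/K.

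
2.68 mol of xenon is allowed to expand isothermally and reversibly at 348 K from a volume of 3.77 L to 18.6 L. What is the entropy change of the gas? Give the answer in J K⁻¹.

For an isothermal ideal gas ΔS_gas = nR ln(V₂/V₁) = 2.68 × 8.314 × ln(18.6/3.77) = 35.6 J/K.

ΔS_gas = 35.6 J/K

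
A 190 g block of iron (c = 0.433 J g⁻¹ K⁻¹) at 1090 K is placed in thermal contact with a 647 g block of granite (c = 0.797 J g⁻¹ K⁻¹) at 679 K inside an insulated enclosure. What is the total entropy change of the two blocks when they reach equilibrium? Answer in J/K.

Energy balance: T_f = (m₁c₁T₁ + m₂c₂T₂)/(m₁c₁ + m₂c₂) = 735.55 K.
ΔS₁ = m₁c₁ ln(T_f/T₁) = 82.27 × ln(735.55/1090) = -32.36 J/K.
ΔS₂ = m₂c₂ ln(T_f/T₂) = 515.659 × ln(735.55/679) = 41.25 J/K.
ΔS_total = -32.36 + 41.25 = 8.89 J/K.

ΔS_total = 8.89 J/K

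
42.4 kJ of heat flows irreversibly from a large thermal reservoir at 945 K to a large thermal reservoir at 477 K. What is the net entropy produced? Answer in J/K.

ΔS_hot = −Q/T_H = −42400/945 = -44.87 J/K and ΔS_cold = +Q/T_C = 42400/477 = 88.89 J/K.
ΔS_total = -44.87 + 88.89 = 44 J/K, positive as the second law requires.

ΔS_total = 44 J/K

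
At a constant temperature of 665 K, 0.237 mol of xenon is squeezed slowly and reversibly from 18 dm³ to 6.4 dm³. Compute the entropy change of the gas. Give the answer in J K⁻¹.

ΔS_gas = -2.04 J/K

For an isothermal ideal gas ΔS_gas = nR ln(V₂/V₁) = 0.237 × 8.314 × ln(6.4/18) = -2.04 J/K.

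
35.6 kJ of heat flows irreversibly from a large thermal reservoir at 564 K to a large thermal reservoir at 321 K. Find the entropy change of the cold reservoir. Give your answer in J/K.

The cold reservoir gains heat Q, so ΔS_cold = +Q/T_C = 35600/321 = 111 J/K.

ΔS_cold = 111 J/K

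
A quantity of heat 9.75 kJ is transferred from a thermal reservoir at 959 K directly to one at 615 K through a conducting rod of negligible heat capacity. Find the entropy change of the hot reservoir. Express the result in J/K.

The hot reservoir loses heat Q, so ΔS_hot = −Q/T_H = −9750/959 = -10.2 J/K.

ΔS_hot = -10.2 J/K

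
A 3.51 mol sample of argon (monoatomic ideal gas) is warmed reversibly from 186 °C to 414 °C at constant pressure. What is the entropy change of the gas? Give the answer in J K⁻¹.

In kelvin: T₁ = 459.15 K, T₂ = 687.15 K. At constant pressure, ΔS = nC_p ln(T₂/T₁) with C_p = 5R/2 = 20.79 J mol⁻¹ K⁻¹.
ΔS = 3.51 × 20.79 × ln(687.15/459.15) = 29.4 J/K.

ΔS = 29.4 J/K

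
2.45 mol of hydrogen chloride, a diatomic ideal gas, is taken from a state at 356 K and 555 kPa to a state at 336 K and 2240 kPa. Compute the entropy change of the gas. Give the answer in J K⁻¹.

ΔS = -32.5 J/K

ΔS = nC_p ln(T₂/T₁) − nR ln(P₂/P₁), with C_p = 7R/2 = 29.1 J mol⁻¹ K⁻¹ for a diatomic ideal gas.
ΔS = 2.45 × [29.1 × ln(336/356) − 8.314 × ln(2240/555)] = -32.5 J/K.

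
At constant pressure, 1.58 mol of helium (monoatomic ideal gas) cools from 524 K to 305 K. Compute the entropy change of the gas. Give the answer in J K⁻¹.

At constant pressure, ΔS = nC_p ln(T₂/T₁) with C_p = 5R/2 = 20.79 J mol⁻¹ K⁻¹.
ΔS = 1.58 × 20.79 × ln(305/524) = -17.8 J/K.

ΔS = -17.8 J/K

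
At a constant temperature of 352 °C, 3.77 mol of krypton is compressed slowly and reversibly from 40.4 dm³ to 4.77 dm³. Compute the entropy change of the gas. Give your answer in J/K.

ΔS_gas = -67 J/K

For an isothermal ideal gas ΔS_gas = nR ln(V₂/V₁) = 3.77 × 8.314 × ln(4.77/40.4) = -67 J/K.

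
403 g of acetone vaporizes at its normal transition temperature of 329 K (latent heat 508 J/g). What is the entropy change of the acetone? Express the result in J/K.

ΔS = 622 J/K

Heat absorbed by the substance: Q = mL = 403 × 508 = 204724 J.
At constant T, ΔS = Q_rev/T = 204724 / 329 = 622 J/K.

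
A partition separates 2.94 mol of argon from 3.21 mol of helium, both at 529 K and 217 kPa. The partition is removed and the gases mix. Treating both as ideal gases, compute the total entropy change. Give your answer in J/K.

Mole fractions: x_A = 2.94/6.15 = 0.478, x_B = 0.522.
ΔS_mix = −R(n_A ln x_A + n_B ln x_B) = −8.314 × (2.94 ln 0.478 + 3.21 ln 0.522) = 35.4 J/K.

ΔS_mix = 35.4 J/K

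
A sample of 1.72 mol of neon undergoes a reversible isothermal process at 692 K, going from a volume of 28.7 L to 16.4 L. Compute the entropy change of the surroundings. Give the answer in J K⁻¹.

ΔS_surr = 8 J/K

For an isothermal ideal gas ΔS_gas = nR ln(V₂/V₁) = 1.72 × 8.314 × ln(16.4/28.7) = -8 J/K.
The process is reversible, so ΔS_surr = −ΔS_gas = 8 J/K and ΔS_universe = 0.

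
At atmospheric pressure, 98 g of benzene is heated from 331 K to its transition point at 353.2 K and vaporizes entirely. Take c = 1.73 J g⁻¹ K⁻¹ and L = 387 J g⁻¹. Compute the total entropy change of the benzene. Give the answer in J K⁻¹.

Warming step: ΔS₁ = m c ln(T_tr/T_i) = 98 × 1.73 × ln(353.2/331) = 11.01 J/K.
Phase change: ΔS₂ = +mL/T_tr = 98 × 387 / 353.2 = 107.4 J/K.
ΔS_total = (11.01) + (107.4) = 118 J/K.

ΔS = 118 J/K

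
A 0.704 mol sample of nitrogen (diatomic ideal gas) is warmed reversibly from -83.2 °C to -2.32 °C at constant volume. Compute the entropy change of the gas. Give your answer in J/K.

ΔS = 5.19 J/K

In kelvin: T₁ = 189.95 K, T₂ = 270.83 K. At constant volume, ΔS = nC_V ln(T₂/T₁) with C_V = 5R/2 = 20.79 J mol⁻¹ K⁻¹.
ΔS = 0.704 × 20.79 × ln(270.83/189.95) = 5.19 J/K.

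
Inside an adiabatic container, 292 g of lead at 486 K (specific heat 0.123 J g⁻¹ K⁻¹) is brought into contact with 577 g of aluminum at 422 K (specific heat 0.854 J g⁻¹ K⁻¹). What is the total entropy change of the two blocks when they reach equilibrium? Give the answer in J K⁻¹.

ΔS_total = 0.348 J/K

Energy balance: T_f = (m₁c₁T₁ + m₂c₂T₂)/(m₁c₁ + m₂c₂) = 426.35 K.
ΔS₁ = m₁c₁ ln(T_f/T₁) = 35.916 × ln(426.35/486) = -4.703 J/K.
ΔS₂ = m₂c₂ ln(T_f/T₂) = 492.758 × ln(426.35/422) = 5.051 J/K.
ΔS_total = -4.703 + 5.051 = 0.348 J/K.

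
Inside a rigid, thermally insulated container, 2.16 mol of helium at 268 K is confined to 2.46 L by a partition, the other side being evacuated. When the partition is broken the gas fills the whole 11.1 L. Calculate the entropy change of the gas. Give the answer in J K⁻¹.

ΔS_gas = 27.1 J/K

No heat is exchanged and no work is done, so the ideal-gas temperature stays constant.
Entropy is a state function; using a reversible isothermal path, ΔS_gas = nR ln(V₂/V₁) = 2.16 × 8.314 × ln(11.1/2.46) = 27.1 J/K.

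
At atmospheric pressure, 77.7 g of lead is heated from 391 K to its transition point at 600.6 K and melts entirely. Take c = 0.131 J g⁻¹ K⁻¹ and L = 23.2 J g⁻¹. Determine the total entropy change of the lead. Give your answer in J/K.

ΔS = 7.37 J/K

Warming step: ΔS₁ = m c ln(T_tr/T_i) = 77.7 × 0.131 × ln(600.6/391) = 4.369 J/K.
Phase change: ΔS₂ = +mL/T_tr = 77.7 × 23.2 / 600.6 = 3.001 J/K.
ΔS_total = (4.369) + (3.001) = 7.37 J/K.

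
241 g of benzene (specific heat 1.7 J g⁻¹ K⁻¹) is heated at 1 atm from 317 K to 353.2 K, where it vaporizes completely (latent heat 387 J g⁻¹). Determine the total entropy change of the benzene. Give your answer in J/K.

Warming step: ΔS₁ = m c ln(T_tr/T_i) = 241 × 1.7 × ln(353.2/317) = 44.3 J/K.
Phase change: ΔS₂ = +mL/T_tr = 241 × 387 / 353.2 = 264.1 J/K.
ΔS_total = (44.3) + (264.1) = 308 J/K.

ΔS = 308 J/K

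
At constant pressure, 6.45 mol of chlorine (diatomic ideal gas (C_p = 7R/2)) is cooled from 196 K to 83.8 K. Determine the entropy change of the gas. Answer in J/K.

ΔS = -159 J/K

At constant pressure, ΔS = nC_p ln(T₂/T₁) with C_p = 7R/2 = 29.1 J mol⁻¹ K⁻¹.
ΔS = 6.45 × 29.1 × ln(83.8/196) = -159 J/K.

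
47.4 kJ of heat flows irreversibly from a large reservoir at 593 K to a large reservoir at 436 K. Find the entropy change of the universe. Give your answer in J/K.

ΔS_total = 28.8 J/K

ΔS_hot = −Q/T_H = −47400/593 = -79.93 J/K and ΔS_cold = +Q/T_C = 47400/436 = 108.7 J/K.
ΔS_total = -79.93 + 108.7 = 28.8 J/K, positive as the second law requires.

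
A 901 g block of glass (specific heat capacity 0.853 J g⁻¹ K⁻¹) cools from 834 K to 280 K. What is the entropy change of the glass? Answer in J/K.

ΔS = -839 J/K

ΔS = ∫dQ_rev/T = m c ln(T₂/T₁) = 901 × 0.853 × ln(280/834) = -839 J/K.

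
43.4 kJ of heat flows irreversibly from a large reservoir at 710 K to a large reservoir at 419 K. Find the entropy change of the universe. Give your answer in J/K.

ΔS_total = 42.5 J/K

ΔS_hot = −Q/T_H = −43400/710 = -61.13 J/K and ΔS_cold = +Q/T_C = 43400/419 = 103.6 J/K.
ΔS_total = -61.13 + 103.6 = 42.5 J/K, positive as the second law requires.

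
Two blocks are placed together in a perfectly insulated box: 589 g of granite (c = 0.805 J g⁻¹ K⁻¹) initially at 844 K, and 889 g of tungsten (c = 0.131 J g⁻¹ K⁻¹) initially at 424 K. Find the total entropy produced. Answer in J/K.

ΔS_total = 19.2 J/K

Energy balance: T_f = (m₁c₁T₁ + m₂c₂T₂)/(m₁c₁ + m₂c₂) = 761.18 K.
ΔS₁ = m₁c₁ ln(T_f/T₁) = 474.145 × ln(761.18/844) = -48.97 J/K.
ΔS₂ = m₂c₂ ln(T_f/T₂) = 116.459 × ln(761.18/424) = 68.14 J/K.
ΔS_total = -48.97 + 68.14 = 19.2 J/K.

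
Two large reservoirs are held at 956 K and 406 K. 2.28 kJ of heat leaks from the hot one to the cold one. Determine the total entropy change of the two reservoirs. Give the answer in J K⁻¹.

ΔS_hot = −Q/T_H = −2280/956 = -2.385 J/K and ΔS_cold = +Q/T_C = 2280/406 = 5.616 J/K.
ΔS_total = -2.385 + 5.616 = 3.23 J/K, positive as the second law requires.

ΔS_total = 3.23 J/K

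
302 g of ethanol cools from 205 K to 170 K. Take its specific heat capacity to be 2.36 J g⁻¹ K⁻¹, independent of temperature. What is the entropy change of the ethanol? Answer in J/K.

ΔS = ∫dQ_rev/T = m c ln(T₂/T₁) = 302 × 2.36 × ln(170/205) = -133 J/K.

ΔS = -133 J/K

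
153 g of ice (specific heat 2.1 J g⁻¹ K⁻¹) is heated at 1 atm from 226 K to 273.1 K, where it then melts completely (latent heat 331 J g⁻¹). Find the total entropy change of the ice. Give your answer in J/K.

ΔS = 246 J/K

Warming step: ΔS₁ = m c ln(T_tr/T_i) = 153 × 2.1 × ln(273.1/226) = 60.82 J/K.
Phase change: ΔS₂ = +mL/T_tr = 153 × 331 / 273.1 = 185.4 J/K.
ΔS_total = (60.82) + (185.4) = 246 J/K.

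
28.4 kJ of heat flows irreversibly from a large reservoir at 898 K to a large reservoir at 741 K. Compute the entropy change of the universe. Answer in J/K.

ΔS_total = 6.7 J/K

ΔS_hot = −Q/T_H = −28400/898 = -31.63 J/K and ΔS_cold = +Q/T_C = 28400/741 = 38.33 J/K.
ΔS_total = -31.63 + 38.33 = 6.7 J/K, positive as the second law requires.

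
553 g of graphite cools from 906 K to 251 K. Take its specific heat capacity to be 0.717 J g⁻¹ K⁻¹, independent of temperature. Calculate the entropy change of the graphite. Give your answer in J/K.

ΔS = ∫dQ_rev/T = m c ln(T₂/T₁) = 553 × 0.717 × ln(251/906) = -509 J/K.

ΔS = -509 J/K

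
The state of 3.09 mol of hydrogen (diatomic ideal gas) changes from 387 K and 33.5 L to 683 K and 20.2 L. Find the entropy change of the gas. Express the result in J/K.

Entropy is a state function: ΔS = nC_V ln(T₂/T₁) + nR ln(V₂/V₁), with C_V = 5R/2 = 20.79 J mol⁻¹ K⁻¹ for a diatomic ideal gas.
ΔS = 3.09 × [20.79 × ln(683/387) + 8.314 × ln(20.2/33.5)] = 23.5 J/K.

ΔS = 23.5 J/K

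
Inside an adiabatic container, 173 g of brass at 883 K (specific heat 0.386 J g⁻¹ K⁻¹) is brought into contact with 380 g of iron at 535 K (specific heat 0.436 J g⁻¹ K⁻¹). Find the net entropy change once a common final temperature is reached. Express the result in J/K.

ΔS_total = 6.36 J/K

Energy balance: T_f = (m₁c₁T₁ + m₂c₂T₂)/(m₁c₁ + m₂c₂) = 634.97 K.
ΔS₁ = m₁c₁ ln(T_f/T₁) = 66.778 × ln(634.97/883) = -22.02 J/K.
ΔS₂ = m₂c₂ ln(T_f/T₂) = 165.68 × ln(634.97/535) = 28.38 J/K.
ΔS_total = -22.02 + 28.38 = 6.36 J/K.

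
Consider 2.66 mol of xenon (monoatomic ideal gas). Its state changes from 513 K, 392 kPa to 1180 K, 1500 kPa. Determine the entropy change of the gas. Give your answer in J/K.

ΔS = 16.4 J/K

ΔS = nC_p ln(T₂/T₁) − nR ln(P₂/P₁), with C_p = 5R/2 = 20.79 J mol⁻¹ K⁻¹ for a monoatomic ideal gas.
ΔS = 2.66 × [20.79 × ln(1180/513) − 8.314 × ln(1500/392)] = 16.4 J/K.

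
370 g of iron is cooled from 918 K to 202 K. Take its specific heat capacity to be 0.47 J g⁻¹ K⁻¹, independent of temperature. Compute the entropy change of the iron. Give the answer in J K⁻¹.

ΔS = ∫dQ_rev/T = m c ln(T₂/T₁) = 370 × 0.47 × ln(202/918) = -263 J/K.

ΔS = -263 J/K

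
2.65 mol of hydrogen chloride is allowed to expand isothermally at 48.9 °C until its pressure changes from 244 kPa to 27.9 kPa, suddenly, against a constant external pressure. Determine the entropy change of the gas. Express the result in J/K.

Entropy is a state function, so ΔS_gas depends only on the end states.
For an isothermal ideal gas ΔS_gas = nR ln(P₁/P₂) = 2.65 × 8.314 × ln(244/27.9) = 47.8 J/K.

ΔS_gas = 47.8 J/K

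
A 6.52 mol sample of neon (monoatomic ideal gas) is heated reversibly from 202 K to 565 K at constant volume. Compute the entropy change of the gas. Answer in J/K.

At constant volume, ΔS = nC_V ln(T₂/T₁) with C_V = 3R/2 = 12.47 J mol⁻¹ K⁻¹.
ΔS = 6.52 × 12.47 × ln(565/202) = 83.6 J/K.

ΔS = 83.6 J/K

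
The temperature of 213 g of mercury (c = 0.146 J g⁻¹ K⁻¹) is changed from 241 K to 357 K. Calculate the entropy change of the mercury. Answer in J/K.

ΔS = ∫dQ_rev/T = m c ln(T₂/T₁) = 213 × 0.146 × ln(357/241) = 12.2 J/K.

ΔS = 12.2 J/K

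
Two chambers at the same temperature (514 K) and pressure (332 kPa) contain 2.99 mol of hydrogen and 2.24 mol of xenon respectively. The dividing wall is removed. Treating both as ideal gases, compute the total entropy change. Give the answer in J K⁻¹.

Mole fractions: x_A = 2.99/5.23 = 0.572, x_B = 0.428.
ΔS_mix = −R(n_A ln x_A + n_B ln x_B) = −8.314 × (2.99 ln 0.572 + 2.24 ln 0.428) = 29.7 J/K.

ΔS_mix = 29.7 J/K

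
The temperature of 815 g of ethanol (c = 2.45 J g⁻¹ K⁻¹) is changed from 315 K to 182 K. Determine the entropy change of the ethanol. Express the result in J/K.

ΔS = ∫dQ_rev/T = m c ln(T₂/T₁) = 815 × 2.45 × ln(182/315) = -1100 J/K.

ΔS = -1100 J/K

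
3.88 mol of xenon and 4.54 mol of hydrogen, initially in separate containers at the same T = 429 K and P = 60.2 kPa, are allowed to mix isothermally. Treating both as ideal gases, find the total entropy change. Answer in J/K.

ΔS_mix = 48.3 J/K

Mole fractions: x_A = 3.88/8.42 = 0.461, x_B = 0.539.
ΔS_mix = −R(n_A ln x_A + n_B ln x_B) = −8.314 × (3.88 ln 0.461 + 4.54 ln 0.539) = 48.3 J/K.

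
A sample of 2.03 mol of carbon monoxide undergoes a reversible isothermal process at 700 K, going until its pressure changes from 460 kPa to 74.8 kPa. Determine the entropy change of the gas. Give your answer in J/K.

ΔS_gas = 30.7 J/K

For an isothermal ideal gas ΔS_gas = nR ln(P₁/P₂) = 2.03 × 8.314 × ln(460/74.8) = 30.7 J/K.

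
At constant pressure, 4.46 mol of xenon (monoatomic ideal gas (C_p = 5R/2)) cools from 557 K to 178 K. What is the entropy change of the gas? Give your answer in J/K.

ΔS = -106 J/K

At constant pressure, ΔS = nC_p ln(T₂/T₁) with C_p = 5R/2 = 20.79 J mol⁻¹ K⁻¹.
ΔS = 4.46 × 20.79 × ln(178/557) = -106 J/K.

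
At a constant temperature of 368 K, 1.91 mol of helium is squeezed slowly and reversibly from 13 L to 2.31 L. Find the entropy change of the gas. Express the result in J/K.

ΔS_gas = -27.4 J/K

For an isothermal ideal gas ΔS_gas = nR ln(V₂/V₁) = 1.91 × 8.314 × ln(2.31/13) = -27.4 J/K.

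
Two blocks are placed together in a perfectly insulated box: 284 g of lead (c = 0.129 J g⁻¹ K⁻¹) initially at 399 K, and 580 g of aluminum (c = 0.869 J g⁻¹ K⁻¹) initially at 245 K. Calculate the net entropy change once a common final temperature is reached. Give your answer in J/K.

Energy balance: T_f = (m₁c₁T₁ + m₂c₂T₂)/(m₁c₁ + m₂c₂) = 255.44 K.
ΔS₁ = m₁c₁ ln(T_f/T₁) = 36.636 × ln(255.44/399) = -16.34 J/K.
ΔS₂ = m₂c₂ ln(T_f/T₂) = 504.02 × ln(255.44/245) = 21.02 J/K.
ΔS_total = -16.34 + 21.02 = 4.68 J/K.

ΔS_total = 4.68 J/K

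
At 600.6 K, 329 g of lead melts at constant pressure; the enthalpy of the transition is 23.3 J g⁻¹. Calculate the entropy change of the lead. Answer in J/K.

ΔS = 12.8 J/K

Heat absorbed by the substance: Q = mL = 329 × 23.3 = 7665.7 J.
At constant T, ΔS = Q_rev/T = 7665.7 / 600.6 = 12.8 J/K.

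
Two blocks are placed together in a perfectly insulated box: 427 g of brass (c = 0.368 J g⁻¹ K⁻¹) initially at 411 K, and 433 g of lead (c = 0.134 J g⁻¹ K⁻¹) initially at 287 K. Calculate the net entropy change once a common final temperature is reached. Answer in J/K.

Energy balance: T_f = (m₁c₁T₁ + m₂c₂T₂)/(m₁c₁ + m₂c₂) = 377.56 K.
ΔS₁ = m₁c₁ ln(T_f/T₁) = 157.136 × ln(377.56/411) = -13.33 J/K.
ΔS₂ = m₂c₂ ln(T_f/T₂) = 58.022 × ln(377.56/287) = 15.91 J/K.
ΔS_total = -13.33 + 15.91 = 2.58 J/K.

ΔS_total = 2.58 J/K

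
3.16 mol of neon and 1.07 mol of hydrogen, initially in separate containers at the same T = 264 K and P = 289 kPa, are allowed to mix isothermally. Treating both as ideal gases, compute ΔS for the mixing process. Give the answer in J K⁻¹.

Mole fractions: x_A = 3.16/4.23 = 0.747, x_B = 0.253.
ΔS_mix = −R(n_A ln x_A + n_B ln x_B) = −8.314 × (3.16 ln 0.747 + 1.07 ln 0.253) = 19.9 J/K.

ΔS_mix = 19.9 J/K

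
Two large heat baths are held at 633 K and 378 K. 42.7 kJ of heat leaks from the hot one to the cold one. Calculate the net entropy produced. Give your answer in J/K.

ΔS_hot = −Q/T_H = −42700/633 = -67.46 J/K and ΔS_cold = +Q/T_C = 42700/378 = 113 J/K.
ΔS_total = -67.46 + 113 = 45.5 J/K, positive as the second law requires.

ΔS_total = 45.5 J/K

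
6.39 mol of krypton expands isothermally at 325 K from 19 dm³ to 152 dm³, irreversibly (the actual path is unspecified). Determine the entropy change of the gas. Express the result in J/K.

Entropy is a state function, so ΔS_gas depends only on the end states.
For an isothermal ideal gas ΔS_gas = nR ln(V₂/V₁) = 6.39 × 8.314 × ln(152/19) = 110 J/K.

ΔS_gas = 110 J/K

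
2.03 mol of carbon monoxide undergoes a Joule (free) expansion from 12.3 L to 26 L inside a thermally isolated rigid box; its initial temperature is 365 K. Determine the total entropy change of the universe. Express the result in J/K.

For an ideal gas in free expansion Q = 0 and W = 0, so T is unchanged.
Entropy is a state function; using a reversible isothermal path, ΔS_gas = nR ln(V₂/V₁) = 2.03 × 8.314 × ln(26/12.3) = 12.6 J/K.
The insulated surroundings exchange no heat, so ΔS_surr = 0 and ΔS_universe = ΔS_gas.

ΔS_universe = 12.6 J/K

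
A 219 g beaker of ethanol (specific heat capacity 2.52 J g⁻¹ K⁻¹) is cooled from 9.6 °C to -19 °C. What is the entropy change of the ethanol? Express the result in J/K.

In kelvin: T₁ = 282.75 K, T₂ = 254.15 K. ΔS = ∫dQ_rev/T = m c ln(T₂/T₁) = 219 × 2.52 × ln(254.15/282.75) = -58.9 J/K.

ΔS = -58.9 J/K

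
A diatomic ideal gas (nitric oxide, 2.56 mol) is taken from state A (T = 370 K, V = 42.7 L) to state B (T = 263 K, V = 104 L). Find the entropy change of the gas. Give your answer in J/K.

Entropy is a state function: ΔS = nC_V ln(T₂/T₁) + nR ln(V₂/V₁), with C_V = 5R/2 = 20.79 J mol⁻¹ K⁻¹ for a diatomic ideal gas.
ΔS = 2.56 × [20.79 × ln(263/370) + 8.314 × ln(104/42.7)] = 0.784 J/K.

ΔS = 0.784 J/K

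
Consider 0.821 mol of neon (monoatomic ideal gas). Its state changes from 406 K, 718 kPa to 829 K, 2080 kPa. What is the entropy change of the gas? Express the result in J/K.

ΔS = nC_p ln(T₂/T₁) − nR ln(P₂/P₁), with C_p = 5R/2 = 20.79 J mol⁻¹ K⁻¹ for a monoatomic ideal gas.
ΔS = 0.821 × [20.79 × ln(829/406) − 8.314 × ln(2080/718)] = 4.92 J/K.

ΔS = 4.92 J/K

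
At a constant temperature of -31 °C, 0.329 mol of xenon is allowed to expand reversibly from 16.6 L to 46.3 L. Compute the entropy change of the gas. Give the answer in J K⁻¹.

ΔS_gas = 2.81 J/K

For an isothermal ideal gas ΔS_gas = nR ln(V₂/V₁) = 0.329 × 8.314 × ln(46.3/16.6) = 2.81 J/K.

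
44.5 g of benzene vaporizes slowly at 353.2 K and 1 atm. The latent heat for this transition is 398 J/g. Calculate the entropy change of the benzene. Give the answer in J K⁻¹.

ΔS = 50.1 J/K

Heat absorbed by the substance: Q = mL = 44.5 × 398 = 17711 J.
At constant T, ΔS = Q_rev/T = 17711 / 353.2 = 50.1 J/K.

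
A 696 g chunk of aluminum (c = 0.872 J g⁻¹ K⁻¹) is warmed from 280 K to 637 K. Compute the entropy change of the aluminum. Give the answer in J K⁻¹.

ΔS = 499 J/K

ΔS = ∫dQ_rev/T = m c ln(T₂/T₁) = 696 × 0.872 × ln(637/280) = 499 J/K.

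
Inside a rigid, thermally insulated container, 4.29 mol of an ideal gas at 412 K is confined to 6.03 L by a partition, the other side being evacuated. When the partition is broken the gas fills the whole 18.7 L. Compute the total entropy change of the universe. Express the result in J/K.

ΔS_universe = 40.4 J/K

No heat is exchanged and no work is done, so the ideal-gas temperature stays constant.
Entropy is a state function; using a reversible isothermal path, ΔS_gas = nR ln(V₂/V₁) = 4.29 × 8.314 × ln(18.7/6.03) = 40.4 J/K.
The insulated surroundings exchange no heat, so ΔS_surr = 0 and ΔS_universe = ΔS_gas.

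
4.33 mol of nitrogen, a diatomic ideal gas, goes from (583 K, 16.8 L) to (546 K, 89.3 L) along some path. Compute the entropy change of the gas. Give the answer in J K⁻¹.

ΔS = 54.2 J/K

Entropy is a state function: ΔS = nC_V ln(T₂/T₁) + nR ln(V₂/V₁), with C_V = 5R/2 = 20.79 J mol⁻¹ K⁻¹ for a diatomic ideal gas.
ΔS = 4.33 × [20.79 × ln(546/583) + 8.314 × ln(89.3/16.8)] = 54.2 J/K.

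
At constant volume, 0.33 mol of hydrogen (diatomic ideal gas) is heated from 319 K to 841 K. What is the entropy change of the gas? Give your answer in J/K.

ΔS = 6.65 J/K

At constant volume, ΔS = nC_V ln(T₂/T₁) with C_V = 5R/2 = 20.79 J mol⁻¹ K⁻¹.
ΔS = 0.33 × 20.79 × ln(841/319) = 6.65 J/K.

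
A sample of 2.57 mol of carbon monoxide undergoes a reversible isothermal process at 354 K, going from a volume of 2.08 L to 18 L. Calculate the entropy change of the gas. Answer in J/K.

ΔS_gas = 46.1 J/K

For an isothermal ideal gas ΔS_gas = nR ln(V₂/V₁) = 2.57 × 8.314 × ln(18/2.08) = 46.1 J/K.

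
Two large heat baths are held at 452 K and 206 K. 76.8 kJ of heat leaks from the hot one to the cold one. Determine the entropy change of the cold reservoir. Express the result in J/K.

The cold reservoir gains heat Q, so ΔS_cold = +Q/T_C = 76800/206 = 373 J/K.

ΔS_cold = 373 J/K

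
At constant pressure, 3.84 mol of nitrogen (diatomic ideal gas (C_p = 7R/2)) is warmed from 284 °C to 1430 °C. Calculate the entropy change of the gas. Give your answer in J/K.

In kelvin: T₁ = 557.15 K, T₂ = 1703.15 K. At constant pressure, ΔS = nC_p ln(T₂/T₁) with C_p = 7R/2 = 29.1 J mol⁻¹ K⁻¹.
ΔS = 3.84 × 29.1 × ln(1703.15/557.15) = 125 J/K.

ΔS = 125 J/K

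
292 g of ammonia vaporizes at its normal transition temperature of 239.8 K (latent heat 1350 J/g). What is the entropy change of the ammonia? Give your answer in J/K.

ΔS = 1640 J/K

Heat absorbed by the substance: Q = mL = 292 × 1350 = 394200 J.
At constant T, ΔS = Q_rev/T = 394200 / 239.8 = 1640 J/K.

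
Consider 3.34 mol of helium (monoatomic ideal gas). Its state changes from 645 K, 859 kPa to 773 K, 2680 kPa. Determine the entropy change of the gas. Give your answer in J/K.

ΔS = nC_p ln(T₂/T₁) − nR ln(P₂/P₁), with C_p = 5R/2 = 20.79 J mol⁻¹ K⁻¹ for a monoatomic ideal gas.
ΔS = 3.34 × [20.79 × ln(773/645) − 8.314 × ln(2680/859)] = -19 J/K.

ΔS = -19 J/K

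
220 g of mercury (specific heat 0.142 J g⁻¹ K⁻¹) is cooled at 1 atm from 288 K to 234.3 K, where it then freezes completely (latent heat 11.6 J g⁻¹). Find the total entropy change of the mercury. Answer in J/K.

ΔS = -17.3 J/K

Cooling step: ΔS₁ = m c ln(T_tr/T_i) = 220 × 0.142 × ln(234.3/288) = -6.447 J/K.
Phase change: ΔS₂ = −mL/T_tr = −220 × 11.6 / 234.3 = -10.89 J/K.
ΔS_total = (-6.447) + (-10.89) = -17.3 J/K.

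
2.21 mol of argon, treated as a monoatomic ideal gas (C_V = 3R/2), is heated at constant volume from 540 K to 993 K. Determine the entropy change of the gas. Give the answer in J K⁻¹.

At constant volume, ΔS = nC_V ln(T₂/T₁) with C_V = 3R/2 = 12.47 J mol⁻¹ K⁻¹.
ΔS = 2.21 × 12.47 × ln(993/540) = 16.8 J/K.

ΔS = 16.8 J/K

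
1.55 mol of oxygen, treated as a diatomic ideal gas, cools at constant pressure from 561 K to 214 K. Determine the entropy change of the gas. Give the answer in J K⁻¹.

ΔS = -43.5 J/K

At constant pressure, ΔS = nC_p ln(T₂/T₁) with C_p = 7R/2 = 29.1 J mol⁻¹ K⁻¹.
ΔS = 1.55 × 29.1 × ln(214/561) = -43.5 J/K.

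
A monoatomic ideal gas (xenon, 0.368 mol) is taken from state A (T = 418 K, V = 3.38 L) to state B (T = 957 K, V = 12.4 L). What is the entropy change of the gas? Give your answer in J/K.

Entropy is a state function: ΔS = nC_V ln(T₂/T₁) + nR ln(V₂/V₁), with C_V = 3R/2 = 12.47 J mol⁻¹ K⁻¹ for a monoatomic ideal gas.
ΔS = 0.368 × [12.47 × ln(957/418) + 8.314 × ln(12.4/3.38)] = 7.78 J/K.

ΔS = 7.78 J/K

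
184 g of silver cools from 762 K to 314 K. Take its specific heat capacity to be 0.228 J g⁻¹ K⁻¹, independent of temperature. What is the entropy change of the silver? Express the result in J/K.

ΔS = ∫dQ_rev/T = m c ln(T₂/T₁) = 184 × 0.228 × ln(314/762) = -37.2 J/K.

ΔS = -37.2 J/K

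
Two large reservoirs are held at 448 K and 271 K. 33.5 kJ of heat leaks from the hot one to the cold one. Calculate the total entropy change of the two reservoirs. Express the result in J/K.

ΔS_total = 48.8 J/K

ΔS_hot = −Q/T_H = −33500/448 = -74.78 J/K and ΔS_cold = +Q/T_C = 33500/271 = 123.6 J/K.
ΔS_total = -74.78 + 123.6 = 48.8 J/K, positive as the second law requires.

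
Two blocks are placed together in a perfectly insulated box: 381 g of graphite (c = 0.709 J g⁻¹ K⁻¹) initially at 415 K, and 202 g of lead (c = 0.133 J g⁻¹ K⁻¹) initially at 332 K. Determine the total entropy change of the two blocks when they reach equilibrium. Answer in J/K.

Energy balance: T_f = (m₁c₁T₁ + m₂c₂T₂)/(m₁c₁ + m₂c₂) = 407.49 K.
ΔS₁ = m₁c₁ ln(T_f/T₁) = 270.129 × ln(407.49/415) = -4.9319 J/K.
ΔS₂ = m₂c₂ ln(T_f/T₂) = 26.866 × ln(407.49/332) = 5.5045 J/K.
ΔS_total = -4.9319 + 5.5045 = 0.573 J/K.

ΔS_total = 0.573 J/K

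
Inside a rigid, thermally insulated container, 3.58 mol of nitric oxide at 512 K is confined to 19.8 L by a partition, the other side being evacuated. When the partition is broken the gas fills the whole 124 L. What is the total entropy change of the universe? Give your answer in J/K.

For an ideal gas in free expansion Q = 0 and W = 0, so T is unchanged.
Entropy is a state function; using a reversible isothermal path, ΔS_gas = nR ln(V₂/V₁) = 3.58 × 8.314 × ln(124/19.8) = 54.6 J/K.
The insulated surroundings exchange no heat, so ΔS_surr = 0 and ΔS_universe = ΔS_gas.

ΔS_universe = 54.6 J/K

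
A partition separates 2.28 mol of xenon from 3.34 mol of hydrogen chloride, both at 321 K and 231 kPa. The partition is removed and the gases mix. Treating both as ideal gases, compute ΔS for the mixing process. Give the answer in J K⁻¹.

Mole fractions: x_A = 2.28/5.62 = 0.406, x_B = 0.594.
ΔS_mix = −R(n_A ln x_A + n_B ln x_B) = −8.314 × (2.28 ln 0.406 + 3.34 ln 0.594) = 31.6 J/K.

ΔS_mix = 31.6 J/K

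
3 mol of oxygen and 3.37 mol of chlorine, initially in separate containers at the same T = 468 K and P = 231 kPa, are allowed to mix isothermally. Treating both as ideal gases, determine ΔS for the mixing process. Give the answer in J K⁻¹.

Mole fractions: x_A = 3/6.37 = 0.471, x_B = 0.529.
ΔS_mix = −R(n_A ln x_A + n_B ln x_B) = −8.314 × (3 ln 0.471 + 3.37 ln 0.529) = 36.6 J/K.

ΔS_mix = 36.6 J/K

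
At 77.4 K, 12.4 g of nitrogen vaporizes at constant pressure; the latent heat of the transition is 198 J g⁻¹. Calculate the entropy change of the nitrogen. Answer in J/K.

ΔS = 31.7 J/K

Heat absorbed by the substance: Q = mL = 12.4 × 198 = 2455.2 J.
At constant T, ΔS = Q_rev/T = 2455.2 / 77.4 = 31.7 J/K.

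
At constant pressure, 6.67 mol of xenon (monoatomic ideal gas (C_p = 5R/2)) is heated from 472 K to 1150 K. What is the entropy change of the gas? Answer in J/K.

At constant pressure, ΔS = nC_p ln(T₂/T₁) with C_p = 5R/2 = 20.79 J mol⁻¹ K⁻¹.
ΔS = 6.67 × 20.79 × ln(1150/472) = 123 J/K.

ΔS = 123 J/K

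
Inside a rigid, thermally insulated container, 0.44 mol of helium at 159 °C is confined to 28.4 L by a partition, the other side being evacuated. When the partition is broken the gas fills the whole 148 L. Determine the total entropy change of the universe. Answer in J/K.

For an ideal gas in free expansion Q = 0 and W = 0, so T is unchanged.
Entropy is a state function; using a reversible isothermal path, ΔS_gas = nR ln(V₂/V₁) = 0.44 × 8.314 × ln(148/28.4) = 6.04 J/K.
The insulated surroundings exchange no heat, so ΔS_surr = 0 and ΔS_universe = ΔS_gas.

ΔS_universe = 6.04 J/K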